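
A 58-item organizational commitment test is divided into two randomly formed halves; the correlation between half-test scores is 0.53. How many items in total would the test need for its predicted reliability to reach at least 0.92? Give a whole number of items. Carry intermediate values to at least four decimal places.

Corrected full-test reliability: r_full = 2 × 0.53 / (1 + 0.53) ≈ 0.6928
n = r_tgt(1 − r_full) / [r_full(1 − r_tgt)] = 0.92 × 0.3072 / (0.6928 × 0.08) ≈ 5.0993
Required items = 5.0993 × 58 = 295.76, so 296 items.

296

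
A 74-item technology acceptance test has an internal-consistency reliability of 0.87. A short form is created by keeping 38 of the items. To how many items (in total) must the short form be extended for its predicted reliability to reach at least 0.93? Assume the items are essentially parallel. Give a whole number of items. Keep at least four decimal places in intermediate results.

147

Short-form reliability: n = 38/74 = 0.5135; r_38 = n·r/(1+(n−1)r) ≈ 0.7746
Length factor from the short form to reach 0.93: n' = 0.93(1 − 0.7746) / [0.7746(1 − 0.93)] ≈ 3.8660
Items = 3.8660 × 38 ≈ 146.91 → 147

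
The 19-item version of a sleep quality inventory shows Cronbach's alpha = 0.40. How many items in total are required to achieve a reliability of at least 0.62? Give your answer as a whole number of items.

47

Invert Spearman-Brown to solve for n:
n = r_target (1 − r_old) / [ r_old (1 − r_target) ]
n = 0.62 × (1 − 0.40) / [ 0.40 × (1 − 0.62) ]
  = 0.3720 / 0.1520 = 2.4474
Items needed = n × 19 = 2.4474 × 19 ≈ 46.50 → round up to 47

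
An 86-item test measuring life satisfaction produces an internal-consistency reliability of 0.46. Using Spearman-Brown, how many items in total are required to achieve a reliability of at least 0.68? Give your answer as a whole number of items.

215

Spearman-Brown solved for the length factor n:
n = r*(1 − r) / [ r (1 − r*) ]
n = 0.68 × (1 − 0.46) / [ 0.46 × (1 − 0.68) ]
  = 0.3672 / 0.1472 = 2.4946
2.4946 × 86 = 214.54 → 215 items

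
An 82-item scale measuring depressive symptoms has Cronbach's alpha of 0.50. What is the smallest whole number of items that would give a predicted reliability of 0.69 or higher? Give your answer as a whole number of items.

n = [0.69 × 0.50] / [0.50 × 0.31]
n = 0.3450 / 0.1550 ≈ 2.2258
2.2258 × 82 = 182.52 → 183 items

183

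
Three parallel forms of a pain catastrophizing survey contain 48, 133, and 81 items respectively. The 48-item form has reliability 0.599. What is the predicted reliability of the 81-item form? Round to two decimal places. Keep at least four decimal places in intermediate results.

Only the ratio of lengths matters: n = 81/48 = 1.6875
r_{81} = n·r / (1 + (n − 1)·r) = 1.0108 / 1.4118 ≈ 0.7160

0.72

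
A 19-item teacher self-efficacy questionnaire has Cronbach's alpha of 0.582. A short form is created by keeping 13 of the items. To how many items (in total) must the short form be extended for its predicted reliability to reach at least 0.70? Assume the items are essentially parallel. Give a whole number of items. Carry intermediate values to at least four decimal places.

Short-form reliability: n = 13/19 = 0.6842; r_13 = n·r/(1+(n−1)r) ≈ 0.4879
Then solve for n' with r_old = 0.4879, r_target = 0.70: n' = 0.70(1 − 0.4879)/[0.4879(1 − 0.70)] = 2.4491
Items = 2.4491 × 13 ≈ 31.84 → 32

32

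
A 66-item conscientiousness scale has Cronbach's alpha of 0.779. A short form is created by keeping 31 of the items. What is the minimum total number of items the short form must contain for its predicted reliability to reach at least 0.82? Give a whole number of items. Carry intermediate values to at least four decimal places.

First, r for the 31-item form: n = 31/66 = 0.4697, so r_31 = 0.4697·0.779/(1 + (0.4697 − 1)·0.779) = 0.6234
Then solve for n' with r_old = 0.6234, r_target = 0.82: n' = 0.82(1 − 0.6234)/[0.6234(1 − 0.82)] = 2.7520
Total items = 2.7520 × 31 = 85.31, rounded up to 86.

86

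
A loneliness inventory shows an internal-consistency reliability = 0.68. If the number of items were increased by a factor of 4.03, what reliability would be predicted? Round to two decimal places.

0.90

r_new = (4.03 × 0.68) / (1 + (4.03 − 1) × 0.68)
     = 2.7404 / 3.0604 = 0.8954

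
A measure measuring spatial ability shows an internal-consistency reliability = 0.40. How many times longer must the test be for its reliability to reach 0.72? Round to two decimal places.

3.86

n = [0.72 × 0.60] / [0.40 × 0.28]
n = 0.4320 / 0.1120 ≈ 3.8571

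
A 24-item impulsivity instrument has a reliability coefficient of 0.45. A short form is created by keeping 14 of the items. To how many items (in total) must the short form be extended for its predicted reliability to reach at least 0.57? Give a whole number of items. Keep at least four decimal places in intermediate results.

First, r for the 14-item form: n = 14/24 = 0.5833, so r_14 = 0.5833·0.45/(1 + (0.5833 − 1)·0.45) = 0.3231
Length factor from the short form to reach 0.57: n' = 0.57(1 − 0.3231) / [0.3231(1 − 0.57)] ≈ 2.7771
Total items = 2.7771 × 14 = 38.88, rounded up to 39.

39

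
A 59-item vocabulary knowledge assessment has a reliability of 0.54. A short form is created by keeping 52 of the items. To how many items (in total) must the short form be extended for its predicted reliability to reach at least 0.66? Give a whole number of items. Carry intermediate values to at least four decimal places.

98

Short-form reliability: n = 52/59 = 0.8814; r_52 = n·r/(1+(n−1)r) ≈ 0.5085
Then solve for n' with r_old = 0.5085, r_target = 0.66: n' = 0.66(1 − 0.5085)/[0.5085(1 − 0.66)] = 1.8763
Items = 1.8763 × 52 ≈ 97.57 → 98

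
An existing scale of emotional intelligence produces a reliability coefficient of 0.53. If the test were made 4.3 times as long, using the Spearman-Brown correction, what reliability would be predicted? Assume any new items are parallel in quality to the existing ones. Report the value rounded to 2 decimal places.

Apply the Spearman-Brown prophecy formula, r' = nr / [1 + (n − 1)r]:
r_new = 4.3·0.53 / [1 + (4.3 − 1)·0.53]
     = 2.2790 / 2.7490 = 0.8290

0.83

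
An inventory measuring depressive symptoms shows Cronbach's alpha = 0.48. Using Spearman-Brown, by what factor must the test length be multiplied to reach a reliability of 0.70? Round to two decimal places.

n = 0.70 × (1 − 0.48) / [ 0.48 × (1 − 0.70) ]
  = 0.3640 / 0.1440 = 2.5278

2.53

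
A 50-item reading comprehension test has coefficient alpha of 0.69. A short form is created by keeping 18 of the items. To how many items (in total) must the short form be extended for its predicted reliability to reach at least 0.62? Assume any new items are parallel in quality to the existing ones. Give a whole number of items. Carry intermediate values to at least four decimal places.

37

First, r for the 18-item form: n = 18/50 = 0.3600, so r_18 = 0.3600·0.69/(1 + (0.3600 − 1)·0.69) = 0.4448
Then solve for n' with r_old = 0.4448, r_target = 0.62: n' = 0.62(1 − 0.4448)/[0.4448(1 − 0.62)] = 2.0365
Total items = 2.0365 × 18 = 36.66, rounded up to 37.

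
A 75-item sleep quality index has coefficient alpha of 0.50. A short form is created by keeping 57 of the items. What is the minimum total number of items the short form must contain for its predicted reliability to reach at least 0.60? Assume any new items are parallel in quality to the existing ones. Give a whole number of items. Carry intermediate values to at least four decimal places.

113

Short-form reliability: n = 57/75 = 0.7600; r_57 = n·r/(1+(n−1)r) ≈ 0.4318
Then solve for n' with r_old = 0.4318, r_target = 0.60: n' = 0.60(1 − 0.4318)/[0.4318(1 − 0.60)] = 1.9738
Items = 1.9738 × 57 ≈ 112.51 → 113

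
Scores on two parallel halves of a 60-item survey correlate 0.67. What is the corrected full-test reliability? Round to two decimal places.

0.80

r_full = 2r_hh / (1 + r_hh) = 2 × 0.67 / (1 + 0.67)
r_full = 1.3400 / 1.6700 ≈ 0.8024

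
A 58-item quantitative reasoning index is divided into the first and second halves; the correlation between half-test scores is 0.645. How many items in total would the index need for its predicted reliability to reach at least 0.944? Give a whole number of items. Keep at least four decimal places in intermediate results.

270

r_full = 2(0.645)/(1 + 0.645) = 0.7842
Solve Spearman-Brown for n: n = 0.944(1 − 0.7842) / [0.7842(1 − 0.944)] = 4.6388
Items = 4.6388 × 58 ≈ 269.05 → 270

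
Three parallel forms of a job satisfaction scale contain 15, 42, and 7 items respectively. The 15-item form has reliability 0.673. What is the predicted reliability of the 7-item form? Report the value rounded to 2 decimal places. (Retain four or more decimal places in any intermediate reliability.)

0.49

Only the ratio of lengths matters: n = 7/15 = 0.4667
r_{7} = n·r / (1 + (n − 1)·r) = 0.3141 / 0.6411 ≈ 0.4899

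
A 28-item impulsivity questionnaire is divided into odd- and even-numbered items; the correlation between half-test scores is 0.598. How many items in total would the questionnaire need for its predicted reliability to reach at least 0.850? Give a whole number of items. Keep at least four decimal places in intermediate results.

Corrected full-test reliability: r_full = 2 × 0.598 / (1 + 0.598) ≈ 0.7484
n = r_tgt(1 − r_full) / [r_full(1 − r_tgt)] = 0.850 × 0.2516 / (0.7484 × 0.150) ≈ 1.9050
Items = 1.9050 × 28 ≈ 53.34 → 54

54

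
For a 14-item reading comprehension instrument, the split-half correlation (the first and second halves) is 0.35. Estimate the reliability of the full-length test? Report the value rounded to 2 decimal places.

0.52

r_full = 2r_hh / (1 + r_hh) = 2 × 0.35 / (1 + 0.35)
       = 0.7000 / 1.3500 = 0.5185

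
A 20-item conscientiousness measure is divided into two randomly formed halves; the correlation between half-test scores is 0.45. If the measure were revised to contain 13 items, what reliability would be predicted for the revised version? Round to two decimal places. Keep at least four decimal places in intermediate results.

0.52

Spearman-Brown correction (n = 2): r_full = 2·0.45/(1 + 0.45) = 0.6207
Then adjust to 13 items: n = 13/20 = 0.6500
r_new = n·r_full / (1 + (n − 1)·r_full) = 0.4035 / 0.7828 ≈ 0.5155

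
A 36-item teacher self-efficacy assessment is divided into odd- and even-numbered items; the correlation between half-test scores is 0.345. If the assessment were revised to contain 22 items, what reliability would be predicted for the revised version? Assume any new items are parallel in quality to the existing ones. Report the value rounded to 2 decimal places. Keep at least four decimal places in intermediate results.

Spearman-Brown correction (n = 2): r_full = 2·0.345/(1 + 0.345) = 0.5130
Length factor from 36 to 22 items: n = 22/36 = 0.6111
r_new = n·r_full / (1 + (n − 1)·r_full) = 0.3135 / 0.8005 ≈ 0.3916

0.39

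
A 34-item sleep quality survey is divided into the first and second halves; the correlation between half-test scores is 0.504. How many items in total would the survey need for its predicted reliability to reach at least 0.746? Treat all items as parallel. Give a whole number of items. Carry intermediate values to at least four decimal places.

Corrected full-test reliability: r_full = 2 × 0.504 / (1 + 0.504) ≈ 0.6702
Solve Spearman-Brown for n: n = 0.746(1 − 0.6702) / [0.6702(1 − 0.746)] = 1.4453
Required items = 1.4453 × 34 = 49.14, so 50 items.

50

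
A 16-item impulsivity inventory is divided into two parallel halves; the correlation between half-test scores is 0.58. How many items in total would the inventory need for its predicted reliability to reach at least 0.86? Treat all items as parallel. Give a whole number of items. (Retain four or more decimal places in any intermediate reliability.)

36

r_full = 2(0.58)/(1 + 0.58) = 0.7342
Solve Spearman-Brown for n: n = 0.86(1 − 0.7342) / [0.7342(1 − 0.86)] = 2.2239
Required items = 2.2239 × 16 = 35.58, so 36 items.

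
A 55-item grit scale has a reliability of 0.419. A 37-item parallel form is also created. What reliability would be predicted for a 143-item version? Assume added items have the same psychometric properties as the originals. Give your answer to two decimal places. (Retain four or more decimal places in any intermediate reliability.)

0.65

The 37-item form is not needed; work directly from the 55-item form with n = 143/55 = 2.6000.
r_{143} = n·r / (1 + (n − 1)·r) = 1.0894 / 1.6704 ≈ 0.6522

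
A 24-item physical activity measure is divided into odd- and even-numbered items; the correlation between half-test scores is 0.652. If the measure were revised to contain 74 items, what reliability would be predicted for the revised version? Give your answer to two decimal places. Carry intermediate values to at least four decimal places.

0.92

Full-test reliability from the split-half r: r_full = 2(0.652)/(1 + 0.652) = 0.7893
Length factor from 24 to 74 items: n = 74/24 = 3.0833
r_new = n·r_full / (1 + (n − 1)·r_full) = 2.4336 / 2.6443 ≈ 0.9203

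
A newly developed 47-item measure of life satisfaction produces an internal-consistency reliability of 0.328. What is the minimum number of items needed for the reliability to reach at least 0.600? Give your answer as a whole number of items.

145

Spearman-Brown solved for the length factor n:
n = r*(1 − r) / [ r (1 − r*) ]
n = 0.600 × (1 − 0.328) / [ 0.328 × (1 − 0.600) ]
  = 0.403200 / 0.131200 = 3.0732
Items needed = n × 47 = 3.0732 × 47 ≈ 144.44 → round up to 145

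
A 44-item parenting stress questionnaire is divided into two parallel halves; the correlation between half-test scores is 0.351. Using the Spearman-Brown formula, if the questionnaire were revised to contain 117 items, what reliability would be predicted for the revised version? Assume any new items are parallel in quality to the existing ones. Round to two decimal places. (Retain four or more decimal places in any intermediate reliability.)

0.74

Spearman-Brown correction (n = 2): r_full = 2·0.351/(1 + 0.351) = 0.5196
Length factor from 44 to 117 items: n = 117/44 = 2.6591
r_new = n·r_full / (1 + (n − 1)·r_full) = 1.3817 / 1.8621 ≈ 0.7420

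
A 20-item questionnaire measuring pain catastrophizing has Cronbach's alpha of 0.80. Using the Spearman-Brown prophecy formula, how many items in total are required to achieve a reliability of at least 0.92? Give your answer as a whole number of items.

58

Spearman-Brown solved for the length factor n:
n = r*(1 − r) / [ r (1 − r*) ]
n = [0.92 × 0.20] / [0.80 × 0.08]
  = 0.1840 / 0.0640 = 2.8750
Items needed = n × 20 = 2.8750 × 20 ≈ 57.50 → round up to 58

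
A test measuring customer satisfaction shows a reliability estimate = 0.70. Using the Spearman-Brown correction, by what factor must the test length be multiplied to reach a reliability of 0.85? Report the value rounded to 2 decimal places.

2.43

Rearranging the Spearman-Brown formula for n,
n = r_target (1 − r_old) / [ r_old (1 − r_target) ]
n = 0.85(1 − 0.70) / [0.70(1 − 0.85)]
n = 0.2550 / 0.1050 ≈ 2.4286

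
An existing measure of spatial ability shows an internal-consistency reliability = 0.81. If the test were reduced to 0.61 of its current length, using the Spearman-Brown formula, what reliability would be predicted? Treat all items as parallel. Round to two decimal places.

0.72

r_new = 0.61·0.81 / [1 + (0.61 − 1)·0.81]
     = 0.4941 / 0.6841 = 0.7223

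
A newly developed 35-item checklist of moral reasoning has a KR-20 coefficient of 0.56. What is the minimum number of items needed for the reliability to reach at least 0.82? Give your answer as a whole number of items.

n = 0.82 × (1 − 0.56) / [ 0.56 × (1 − 0.82) ]
n = 0.3608 / 0.1008 ≈ 3.5794
Items needed = n × 35 = 3.5794 × 35 ≈ 125.28 → round up to 126

126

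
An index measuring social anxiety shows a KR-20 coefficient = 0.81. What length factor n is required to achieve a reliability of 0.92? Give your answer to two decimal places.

Spearman-Brown solved for the length factor n:
n = r_target (1 − r_old) / [ r_old (1 − r_target) ]
n = 0.92 × (1 − 0.81) / [ 0.81 × (1 − 0.92) ]
  = 0.1748 / 0.0648 = 2.6975

2.70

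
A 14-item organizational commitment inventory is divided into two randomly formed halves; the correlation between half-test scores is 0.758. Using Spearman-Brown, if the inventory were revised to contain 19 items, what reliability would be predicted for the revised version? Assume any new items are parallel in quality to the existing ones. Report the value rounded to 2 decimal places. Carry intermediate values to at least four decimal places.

0.89

First correct the split-half correlation to full-test reliability: r_full = 2 × 0.758 / (1 + 0.758) ≈ 0.8623
Length factor from 14 to 19 items: n = 19/14 = 1.3571
r_new = n·r_full / (1 + (n − 1)·r_full) = 1.1702 / 1.3079 ≈ 0.8947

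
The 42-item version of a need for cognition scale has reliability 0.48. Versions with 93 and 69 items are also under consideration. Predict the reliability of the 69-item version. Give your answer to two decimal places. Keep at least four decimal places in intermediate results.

The 93-item form is not needed; work directly from the 42-item form with n = 69/42 = 1.6429.
r_{69} = n·r / (1 + (n − 1)·r) = 0.7886 / 1.3086 ≈ 0.6026

0.60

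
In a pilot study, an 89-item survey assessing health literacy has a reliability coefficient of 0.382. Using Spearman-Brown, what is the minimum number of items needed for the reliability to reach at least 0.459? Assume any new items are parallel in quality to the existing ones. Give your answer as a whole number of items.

123

n = [0.459 × 0.618] / [0.382 × 0.541]
n = 0.283662 / 0.206662 ≈ 1.3726
So the test needs 1.3726 × 89 ≈ 122.16 items; rounding up, 123.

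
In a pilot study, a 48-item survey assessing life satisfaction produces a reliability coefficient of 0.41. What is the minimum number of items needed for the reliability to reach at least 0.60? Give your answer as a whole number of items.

104

Spearman-Brown solved for the length factor n:
n = r_target (1 − r_old) / [ r_old (1 − r_target) ]
n = 0.60 × (1 − 0.41) / [ 0.41 × (1 − 0.60) ]
n = 0.3540 / 0.1640 ≈ 2.1585
2.1585 × 48 = 103.61 → 104 items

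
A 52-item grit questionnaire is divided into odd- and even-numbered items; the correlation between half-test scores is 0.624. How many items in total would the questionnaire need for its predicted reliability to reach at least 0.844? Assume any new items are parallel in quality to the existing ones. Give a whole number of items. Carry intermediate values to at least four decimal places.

85

Corrected full-test reliability: r_full = 2 × 0.624 / (1 + 0.624) ≈ 0.7685
n = r_tgt(1 − r_full) / [r_full(1 − r_tgt)] = 0.844 × 0.2315 / (0.7685 × 0.156) ≈ 1.6298
Items = 1.6298 × 52 ≈ 84.75 → 85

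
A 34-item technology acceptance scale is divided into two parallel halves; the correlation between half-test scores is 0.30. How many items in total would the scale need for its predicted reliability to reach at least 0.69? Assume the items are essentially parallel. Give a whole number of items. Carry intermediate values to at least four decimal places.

89

Corrected full-test reliability: r_full = 2 × 0.30 / (1 + 0.30) ≈ 0.4615
n = r_tgt(1 − r_full) / [r_full(1 − r_tgt)] = 0.69 × 0.5385 / (0.4615 × 0.31) ≈ 2.5972
Required items = 2.5972 × 34 = 88.30, so 89 items.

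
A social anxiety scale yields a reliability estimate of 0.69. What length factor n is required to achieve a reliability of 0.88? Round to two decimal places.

3.29

n = [0.88 × 0.31] / [0.69 × 0.12]
  = 0.2728 / 0.0828 = 3.2947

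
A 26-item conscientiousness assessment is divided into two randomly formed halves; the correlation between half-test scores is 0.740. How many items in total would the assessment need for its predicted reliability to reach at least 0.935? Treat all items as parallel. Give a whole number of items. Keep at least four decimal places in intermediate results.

66

Corrected full-test reliability: r_full = 2 × 0.740 / (1 + 0.740) ≈ 0.8506
Solve Spearman-Brown for n: n = 0.935(1 − 0.8506) / [0.8506(1 − 0.935)] = 2.5265
Required items = 2.5265 × 26 = 65.69, so 66 items.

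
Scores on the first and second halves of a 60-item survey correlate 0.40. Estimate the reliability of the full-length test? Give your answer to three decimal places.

Apply the Spearman-Brown correction with n = 2:
r_full = 2(0.40) / (1 + 0.40)
r_full = 0.8000 / 1.4000 ≈ 0.5714

0.571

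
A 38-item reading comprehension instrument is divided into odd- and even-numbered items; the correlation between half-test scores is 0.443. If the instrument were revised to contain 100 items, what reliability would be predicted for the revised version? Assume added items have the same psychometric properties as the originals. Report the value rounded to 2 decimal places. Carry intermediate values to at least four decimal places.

Full-test reliability from the split-half r: r_full = 2(0.443)/(1 + 0.443) = 0.6140
Length factor from 38 to 100 items: n = 100/38 = 2.6316
r_new = n·r_full / (1 + (n − 1)·r_full) = 1.6158 / 2.0018 ≈ 0.8072

0.81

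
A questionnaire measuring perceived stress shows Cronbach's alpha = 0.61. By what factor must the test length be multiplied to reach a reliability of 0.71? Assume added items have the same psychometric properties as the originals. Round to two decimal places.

n = 0.71(1 − 0.61) / [0.61(1 − 0.71)]
n = 0.2769 / 0.1769 ≈ 1.5653

1.57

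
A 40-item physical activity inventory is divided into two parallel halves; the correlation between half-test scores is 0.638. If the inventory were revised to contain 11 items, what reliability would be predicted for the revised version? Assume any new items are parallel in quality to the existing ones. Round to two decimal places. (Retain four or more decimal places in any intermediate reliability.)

0.49

Full-test reliability from the split-half r: r_full = 2(0.638)/(1 + 0.638) = 0.7790
Then adjust to 11 items: n = 11/40 = 0.2750
r_new = n·r_full / (1 + (n − 1)·r_full) = 0.2142 / 0.4352 ≈ 0.4922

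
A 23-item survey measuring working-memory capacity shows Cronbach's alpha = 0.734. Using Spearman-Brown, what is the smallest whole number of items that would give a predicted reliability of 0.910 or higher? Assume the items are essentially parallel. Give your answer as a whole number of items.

n = [0.910 × 0.266] / [0.734 × 0.090]
  = 0.242060 / 0.066060 = 3.6642
3.6642 × 23 = 84.28 → 85 items

85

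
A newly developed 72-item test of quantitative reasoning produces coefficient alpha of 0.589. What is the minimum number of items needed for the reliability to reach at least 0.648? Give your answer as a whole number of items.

93

Invert Spearman-Brown to solve for n:
n = r_target (1 − r_old) / [ r_old (1 − r_target) ]
n = 0.648(1 − 0.589) / [0.589(1 − 0.648)]
n = 0.266328 / 0.207328 ≈ 1.2846
Items needed = n × 72 = 1.2846 × 72 ≈ 92.49 → round up to 93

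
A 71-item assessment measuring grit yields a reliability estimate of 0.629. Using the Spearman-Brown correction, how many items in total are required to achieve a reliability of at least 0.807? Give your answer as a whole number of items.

176

Rearranging the Spearman-Brown formula for n,
n = r*(1 − r) / [ r (1 − r*) ]
n = 0.807(1 − 0.629) / [0.629(1 − 0.807)]
  = 0.299397 / 0.121397 = 2.4663
2.4663 × 71 = 175.11 → 176 items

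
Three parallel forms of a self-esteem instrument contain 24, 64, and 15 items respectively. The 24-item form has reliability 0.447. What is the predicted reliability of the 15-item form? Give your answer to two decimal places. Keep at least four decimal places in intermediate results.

Only the ratio of lengths matters: n = 15/24 = 0.6250
r_{15} = n·r / (1 + (n − 1)·r) = 0.2794 / 0.8324 ≈ 0.3357

0.34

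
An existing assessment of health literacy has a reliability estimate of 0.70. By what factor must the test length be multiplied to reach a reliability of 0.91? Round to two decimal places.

4.33

n = [0.91 × 0.30] / [0.70 × 0.09]
  = 0.2730 / 0.0630 = 4.3333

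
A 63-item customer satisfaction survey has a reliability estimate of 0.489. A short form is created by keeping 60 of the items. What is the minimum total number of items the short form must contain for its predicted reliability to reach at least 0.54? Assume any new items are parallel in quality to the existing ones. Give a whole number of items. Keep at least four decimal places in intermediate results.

78

Short-form reliability: n = 60/63 = 0.9524; r_60 = n·r/(1+(n−1)r) ≈ 0.4768
Then solve for n' with r_old = 0.4768, r_target = 0.54: n' = 0.54(1 − 0.4768)/[0.4768(1 − 0.54)] = 1.2882
Items = 1.2882 × 60 ≈ 77.29 → 78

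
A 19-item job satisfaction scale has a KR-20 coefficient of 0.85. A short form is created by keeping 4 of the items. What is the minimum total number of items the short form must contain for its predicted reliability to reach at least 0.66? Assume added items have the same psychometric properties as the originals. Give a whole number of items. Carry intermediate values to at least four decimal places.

Short-form reliability: n = 4/19 = 0.2105; r_4 = n·r/(1+(n−1)r) ≈ 0.5440
Length factor from the short form to reach 0.66: n' = 0.66(1 − 0.5440) / [0.5440(1 − 0.66)] ≈ 1.6272
Items = 1.6272 × 4 ≈ 6.51 → 7

7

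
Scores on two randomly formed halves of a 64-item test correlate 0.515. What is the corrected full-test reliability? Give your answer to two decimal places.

Apply the Spearman-Brown correction with n = 2:
r_full = 2r_hh / (1 + r_hh) = 2 × 0.515 / (1 + 0.515)
       = 1.0300 / 1.5150 = 0.6799

0.68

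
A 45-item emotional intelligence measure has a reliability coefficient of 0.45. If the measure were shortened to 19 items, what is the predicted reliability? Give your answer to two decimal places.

0.26

Length ratio n = 19/45 = 0.4222
Apply the Spearman-Brown prophecy formula, r' = nr / [1 + (n − 1)r]:
r_new = (0.4222 × 0.45) / (1 + (0.4222 − 1) × 0.45)
     = 0.1900 / 0.7400 = 0.2568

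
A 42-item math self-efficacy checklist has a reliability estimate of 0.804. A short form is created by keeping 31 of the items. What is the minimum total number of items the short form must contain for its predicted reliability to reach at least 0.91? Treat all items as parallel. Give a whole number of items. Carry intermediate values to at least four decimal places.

First, r for the 31-item form: n = 31/42 = 0.7381, so r_31 = 0.7381·0.804/(1 + (0.7381 − 1)·0.804) = 0.7517
Then solve for n' with r_old = 0.7517, r_target = 0.91: n' = 0.91(1 − 0.7517)/[0.7517(1 − 0.91)] = 3.3399
Total items = 3.3399 × 31 = 103.54, rounded up to 104.

104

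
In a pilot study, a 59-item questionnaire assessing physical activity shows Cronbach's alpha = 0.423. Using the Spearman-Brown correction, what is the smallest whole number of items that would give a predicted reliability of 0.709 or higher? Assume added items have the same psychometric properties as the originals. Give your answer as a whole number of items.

n = 0.709(1 − 0.423) / [0.423(1 − 0.709)]
n = 0.409093 / 0.123093 ≈ 3.3234
3.3234 × 59 = 196.08 → 197 items

197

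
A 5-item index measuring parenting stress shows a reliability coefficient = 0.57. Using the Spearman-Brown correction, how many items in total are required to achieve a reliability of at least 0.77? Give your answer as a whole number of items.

Invert Spearman-Brown to solve for n:
n = r_target (1 − r_old) / [ r_old (1 − r_target) ]
n = 0.77 × (1 − 0.57) / [ 0.57 × (1 − 0.77) ]
n = 0.3311 / 0.1311 ≈ 2.5256
2.5256 × 5 = 12.63 → 13 items

13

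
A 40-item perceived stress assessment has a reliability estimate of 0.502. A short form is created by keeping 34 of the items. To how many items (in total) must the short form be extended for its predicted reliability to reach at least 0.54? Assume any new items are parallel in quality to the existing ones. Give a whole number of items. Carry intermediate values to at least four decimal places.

47

Short-form reliability: n = 34/40 = 0.8500; r_34 = n·r/(1+(n−1)r) ≈ 0.4614
Then solve for n' with r_old = 0.4614, r_target = 0.54: n' = 0.54(1 − 0.4614)/[0.4614(1 − 0.54)] = 1.3703
Total items = 1.3703 × 34 = 46.59, rounded up to 47.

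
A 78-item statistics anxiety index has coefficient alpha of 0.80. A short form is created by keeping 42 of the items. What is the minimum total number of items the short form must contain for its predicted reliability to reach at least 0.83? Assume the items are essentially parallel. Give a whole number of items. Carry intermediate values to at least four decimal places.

96

First, r for the 42-item form: n = 42/78 = 0.5385, so r_42 = 0.5385·0.80/(1 + (0.5385 − 1)·0.80) = 0.6829
Length factor from the short form to reach 0.83: n' = 0.83(1 − 0.6829) / [0.6829(1 − 0.83)] ≈ 2.2671
Items = 2.2671 × 42 ≈ 95.22 → 96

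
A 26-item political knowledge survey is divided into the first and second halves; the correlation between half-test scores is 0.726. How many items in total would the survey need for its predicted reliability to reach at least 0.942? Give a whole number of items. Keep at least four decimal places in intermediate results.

80

r_full = 2(0.726)/(1 + 0.726) = 0.8413
n = r_tgt(1 − r_full) / [r_full(1 − r_tgt)] = 0.942 × 0.1587 / (0.8413 × 0.058) ≈ 3.0637
Required items = 3.0637 × 26 = 79.66, so 80 items.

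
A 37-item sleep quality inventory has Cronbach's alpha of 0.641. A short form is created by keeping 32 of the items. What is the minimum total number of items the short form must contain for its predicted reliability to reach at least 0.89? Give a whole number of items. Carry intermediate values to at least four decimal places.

168

Short-form reliability: n = 32/37 = 0.8649; r_32 = n·r/(1+(n−1)r) ≈ 0.6070
Length factor from the short form to reach 0.89: n' = 0.89(1 − 0.6070) / [0.6070(1 − 0.89)] ≈ 5.2384
Items = 5.2384 × 32 ≈ 167.63 → 168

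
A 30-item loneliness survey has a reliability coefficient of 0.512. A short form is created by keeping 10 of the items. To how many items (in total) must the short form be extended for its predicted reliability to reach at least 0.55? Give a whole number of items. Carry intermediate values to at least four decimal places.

First, r for the 10-item form: n = 10/30 = 0.3333, so r_10 = 0.3333·0.512/(1 + (0.3333 − 1)·0.512) = 0.2591
Then solve for n' with r_old = 0.2591, r_target = 0.55: n' = 0.55(1 − 0.2591)/[0.2591(1 − 0.55)] = 3.4950
Items = 3.4950 × 10 ≈ 34.95 → 35

35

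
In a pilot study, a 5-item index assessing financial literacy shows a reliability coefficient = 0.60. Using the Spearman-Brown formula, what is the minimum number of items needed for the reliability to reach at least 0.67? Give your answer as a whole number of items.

Rearranging the Spearman-Brown formula for n,
n = r*(1 − r) / [ r (1 − r*) ]
n = 0.67(1 − 0.60) / [0.60(1 − 0.67)]
  = 0.2680 / 0.1980 = 1.3535
1.3535 × 5 = 6.77 → 7 items

7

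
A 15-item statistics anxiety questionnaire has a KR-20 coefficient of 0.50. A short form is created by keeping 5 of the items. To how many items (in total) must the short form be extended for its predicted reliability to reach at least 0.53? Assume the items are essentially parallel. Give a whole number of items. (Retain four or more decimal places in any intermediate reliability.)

First, r for the 5-item form: n = 5/15 = 0.3333, so r_5 = 0.3333·0.50/(1 + (0.3333 − 1)·0.50) = 0.2500
Then solve for n' with r_old = 0.2500, r_target = 0.53: n' = 0.53(1 − 0.2500)/[0.2500(1 − 0.53)] = 3.3830
Items = 3.3830 × 5 ≈ 16.91 → 17

17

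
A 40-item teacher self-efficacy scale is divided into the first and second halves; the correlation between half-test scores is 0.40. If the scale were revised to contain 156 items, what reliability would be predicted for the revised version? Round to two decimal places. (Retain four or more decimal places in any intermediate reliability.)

Full-test reliability from the split-half r: r_full = 2(0.40)/(1 + 0.40) = 0.5714
Length factor from 40 to 156 items: n = 156/40 = 3.9000
r_new = n·r_full / (1 + (n − 1)·r_full) = 2.2285 / 2.6571 ≈ 0.8387

0.84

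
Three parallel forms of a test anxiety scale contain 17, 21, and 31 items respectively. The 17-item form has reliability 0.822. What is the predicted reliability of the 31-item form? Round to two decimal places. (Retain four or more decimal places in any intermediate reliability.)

The 21-item form is not needed; work directly from the 17-item form with n = 31/17 = 1.8235.
r_{31} = n·r / (1 + (n − 1)·r) = 1.4989 / 1.6769 ≈ 0.8939

0.89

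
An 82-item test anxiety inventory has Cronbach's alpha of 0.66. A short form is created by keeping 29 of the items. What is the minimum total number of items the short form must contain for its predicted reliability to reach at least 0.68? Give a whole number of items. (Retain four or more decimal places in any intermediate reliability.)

Short-form reliability: n = 29/82 = 0.3537; r_29 = n·r/(1+(n−1)r) ≈ 0.4071
Then solve for n' with r_old = 0.4071, r_target = 0.68: n' = 0.68(1 − 0.4071)/[0.4071(1 − 0.68)] = 3.0948
Items = 3.0948 × 29 ≈ 89.75 → 90

90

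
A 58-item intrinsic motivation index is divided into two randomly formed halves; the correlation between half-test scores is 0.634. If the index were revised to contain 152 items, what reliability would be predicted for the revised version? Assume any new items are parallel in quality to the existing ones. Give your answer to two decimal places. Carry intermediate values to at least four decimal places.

Spearman-Brown correction (n = 2): r_full = 2·0.634/(1 + 0.634) = 0.7760
Then adjust to 152 items: n = 152/58 = 2.6207
r_new = n·r_full / (1 + (n − 1)·r_full) = 2.0337 / 2.2577 ≈ 0.9008

0.90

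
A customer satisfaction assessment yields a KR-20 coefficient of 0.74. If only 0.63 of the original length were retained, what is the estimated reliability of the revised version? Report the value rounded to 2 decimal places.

r_new = (0.63 × 0.74) / (1 + (0.63 − 1) × 0.74)
     = 0.4662 / 0.7262 = 0.6420

0.64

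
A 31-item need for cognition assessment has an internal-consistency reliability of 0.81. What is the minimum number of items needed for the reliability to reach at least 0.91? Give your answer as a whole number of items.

Invert Spearman-Brown to solve for n:
n = r_target (1 − r_old) / [ r_old (1 − r_target) ]
n = 0.91(1 − 0.81) / [0.81(1 − 0.91)]
n = 0.1729 / 0.0729 ≈ 2.3717
2.3717 × 31 = 73.52 → 74 items

74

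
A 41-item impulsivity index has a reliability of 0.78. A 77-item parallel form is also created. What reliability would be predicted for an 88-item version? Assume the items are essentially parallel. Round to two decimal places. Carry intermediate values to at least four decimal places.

Only the ratio of lengths matters: n = 88/41 = 2.1463
r_{88} = n·r / (1 + (n − 1)·r) = 1.6741 / 1.8941 ≈ 0.8838

0.88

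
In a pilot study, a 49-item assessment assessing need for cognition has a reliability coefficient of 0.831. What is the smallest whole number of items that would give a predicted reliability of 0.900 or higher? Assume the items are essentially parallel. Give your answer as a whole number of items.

90

n = [0.900 × 0.169] / [0.831 × 0.100]
n = 0.152100 / 0.083100 ≈ 1.8303
Items needed = n × 49 = 1.8303 × 49 ≈ 89.68 → round up to 90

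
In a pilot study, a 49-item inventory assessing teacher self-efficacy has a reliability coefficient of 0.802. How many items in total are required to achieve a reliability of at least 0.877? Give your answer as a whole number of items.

Invert Spearman-Brown to solve for n:
n = r*(1 − r) / [ r (1 − r*) ]
n = 0.877 × (1 − 0.802) / [ 0.802 × (1 − 0.877) ]
  = 0.173646 / 0.098646 = 1.7603
1.7603 × 49 = 86.25 → 87 items

87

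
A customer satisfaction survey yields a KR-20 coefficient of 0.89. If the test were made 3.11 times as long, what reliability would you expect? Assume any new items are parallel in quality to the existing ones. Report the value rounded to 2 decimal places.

0.96

r_new = (3.11 × 0.89) / (1 + (3.11 − 1) × 0.89)
r_new = 2.7679 / 2.8779 ≈ 0.9618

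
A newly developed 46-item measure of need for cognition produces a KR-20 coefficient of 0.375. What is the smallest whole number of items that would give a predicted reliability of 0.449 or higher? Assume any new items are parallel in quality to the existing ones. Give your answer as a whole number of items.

63

n = [0.449 × 0.625] / [0.375 × 0.551]
  = 0.280625 / 0.206625 = 1.3581
Items needed = n × 46 = 1.3581 × 46 ≈ 62.47 → round up to 63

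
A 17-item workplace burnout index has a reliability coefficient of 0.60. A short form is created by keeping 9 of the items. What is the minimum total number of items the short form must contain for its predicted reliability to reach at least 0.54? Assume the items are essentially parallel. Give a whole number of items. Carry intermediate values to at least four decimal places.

14

Short-form reliability: n = 9/17 = 0.5294; r_9 = n·r/(1+(n−1)r) ≈ 0.4426
Length factor from the short form to reach 0.54: n' = 0.54(1 − 0.4426) / [0.4426(1 − 0.54)] ≈ 1.4784
Total items = 1.4784 × 9 = 13.31, rounded up to 14.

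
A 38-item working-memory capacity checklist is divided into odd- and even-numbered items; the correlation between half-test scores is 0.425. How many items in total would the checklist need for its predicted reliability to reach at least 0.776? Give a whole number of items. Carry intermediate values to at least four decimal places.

90

Corrected full-test reliability: r_full = 2 × 0.425 / (1 + 0.425) ≈ 0.5965
Solve Spearman-Brown for n: n = 0.776(1 − 0.5965) / [0.5965(1 − 0.776)] = 2.3434
Required items = 2.3434 × 38 = 89.05, so 90 items.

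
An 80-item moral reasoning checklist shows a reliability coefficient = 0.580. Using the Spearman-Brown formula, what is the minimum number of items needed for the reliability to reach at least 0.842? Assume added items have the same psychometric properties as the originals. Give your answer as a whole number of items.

309

Spearman-Brown solved for the length factor n:
n = r_target (1 − r_old) / [ r_old (1 − r_target) ]
n = 0.842(1 − 0.580) / [0.580(1 − 0.842)]
  = 0.353640 / 0.091640 = 3.8590
3.8590 × 80 = 308.72 → 309 items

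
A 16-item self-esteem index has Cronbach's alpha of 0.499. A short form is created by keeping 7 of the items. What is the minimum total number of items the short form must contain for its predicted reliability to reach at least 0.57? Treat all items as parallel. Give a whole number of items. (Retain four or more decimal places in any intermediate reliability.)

First, r for the 7-item form: n = 7/16 = 0.4375, so r_7 = 0.4375·0.499/(1 + (0.4375 − 1)·0.499) = 0.3035
Then solve for n' with r_old = 0.3035, r_target = 0.57: n' = 0.57(1 − 0.3035)/[0.3035(1 − 0.57)] = 3.0421
Total items = 3.0421 × 7 = 21.29, rounded up to 22.

22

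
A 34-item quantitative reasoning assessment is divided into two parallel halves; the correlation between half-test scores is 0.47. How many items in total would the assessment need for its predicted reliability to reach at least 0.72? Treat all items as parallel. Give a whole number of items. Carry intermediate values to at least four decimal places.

50

r_full = 2(0.47)/(1 + 0.47) = 0.6395
Solve Spearman-Brown for n: n = 0.72(1 − 0.6395) / [0.6395(1 − 0.72)] = 1.4496
Required items = 1.4496 × 34 = 49.29, so 50 items.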